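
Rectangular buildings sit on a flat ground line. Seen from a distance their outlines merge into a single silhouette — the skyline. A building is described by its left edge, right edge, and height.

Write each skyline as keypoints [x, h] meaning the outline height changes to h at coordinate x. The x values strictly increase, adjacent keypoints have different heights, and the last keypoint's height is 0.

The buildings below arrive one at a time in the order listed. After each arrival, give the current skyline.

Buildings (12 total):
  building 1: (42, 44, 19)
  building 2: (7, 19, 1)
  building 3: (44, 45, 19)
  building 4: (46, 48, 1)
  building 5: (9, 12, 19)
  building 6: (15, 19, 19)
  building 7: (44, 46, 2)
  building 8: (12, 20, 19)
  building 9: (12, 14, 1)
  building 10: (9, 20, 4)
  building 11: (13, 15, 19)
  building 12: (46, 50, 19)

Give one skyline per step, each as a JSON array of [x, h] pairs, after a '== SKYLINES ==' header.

== SKYLINES ==
[[42,19],[44,0]]
[[7,1],[19,0],[42,19],[44,0]]
[[7,1],[19,0],[42,19],[45,0]]
[[7,1],[19,0],[42,19],[45,0],[46,1],[48,0]]
[[7,1],[9,19],[12,1],[19,0],[42,19],[45,0],[46,1],[48,0]]
[[7,1],[9,19],[12,1],[15,19],[19,0],[42,19],[45,0],[46,1],[48,0]]
[[7,1],[9,19],[12,1],[15,19],[19,0],[42,19],[45,2],[46,1],[48,0]]
[[7,1],[9,19],[20,0],[42,19],[45,2],[46,1],[48,0]]
[[7,1],[9,19],[20,0],[42,19],[45,2],[46,1],[48,0]]
[[7,1],[9,19],[20,0],[42,19],[45,2],[46,1],[48,0]]
[[7,1],[9,19],[20,0],[42,19],[45,2],[46,1],[48,0]]
[[7,1],[9,19],[20,0],[42,19],[45,2],[46,19],[50,0]]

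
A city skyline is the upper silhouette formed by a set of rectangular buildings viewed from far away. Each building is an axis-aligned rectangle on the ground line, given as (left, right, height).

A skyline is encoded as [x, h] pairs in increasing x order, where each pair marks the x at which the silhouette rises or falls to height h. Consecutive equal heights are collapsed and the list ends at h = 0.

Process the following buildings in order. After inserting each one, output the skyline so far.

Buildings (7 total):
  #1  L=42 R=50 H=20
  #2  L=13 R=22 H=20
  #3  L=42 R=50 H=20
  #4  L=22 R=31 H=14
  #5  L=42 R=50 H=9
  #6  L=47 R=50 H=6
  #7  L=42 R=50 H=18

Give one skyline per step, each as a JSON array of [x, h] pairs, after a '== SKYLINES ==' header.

== SKYLINES ==
[[42,20],[50,0]]
[[13,20],[22,0],[42,20],[50,0]]
[[13,20],[22,0],[42,20],[50,0]]
[[13,20],[22,14],[31,0],[42,20],[50,0]]
[[13,20],[22,14],[31,0],[42,20],[50,0]]
[[13,20],[22,14],[31,0],[42,20],[50,0]]
[[13,20],[22,14],[31,0],[42,20],[50,0]]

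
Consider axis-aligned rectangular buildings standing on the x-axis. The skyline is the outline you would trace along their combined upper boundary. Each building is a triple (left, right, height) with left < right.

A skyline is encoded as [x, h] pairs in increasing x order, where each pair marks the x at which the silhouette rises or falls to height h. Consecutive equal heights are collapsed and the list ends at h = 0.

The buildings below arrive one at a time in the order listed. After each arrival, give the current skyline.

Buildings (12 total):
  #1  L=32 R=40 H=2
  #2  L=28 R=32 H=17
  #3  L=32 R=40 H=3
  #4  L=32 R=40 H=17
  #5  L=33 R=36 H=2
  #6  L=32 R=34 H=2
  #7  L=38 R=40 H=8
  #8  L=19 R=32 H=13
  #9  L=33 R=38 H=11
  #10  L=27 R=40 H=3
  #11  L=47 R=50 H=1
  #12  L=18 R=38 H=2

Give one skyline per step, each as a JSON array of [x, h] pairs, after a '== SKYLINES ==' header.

== SKYLINES ==
[[32,2],[40,0]]
[[28,17],[32,2],[40,0]]
[[28,17],[32,3],[40,0]]
[[28,17],[40,0]]
[[28,17],[40,0]]
[[28,17],[40,0]]
[[28,17],[40,0]]
[[19,13],[28,17],[40,0]]
[[19,13],[28,17],[40,0]]
[[19,13],[28,17],[40,0]]
[[19,13],[28,17],[40,0],[47,1],[50,0]]
[[18,2],[19,13],[28,17],[40,0],[47,1],[50,0]]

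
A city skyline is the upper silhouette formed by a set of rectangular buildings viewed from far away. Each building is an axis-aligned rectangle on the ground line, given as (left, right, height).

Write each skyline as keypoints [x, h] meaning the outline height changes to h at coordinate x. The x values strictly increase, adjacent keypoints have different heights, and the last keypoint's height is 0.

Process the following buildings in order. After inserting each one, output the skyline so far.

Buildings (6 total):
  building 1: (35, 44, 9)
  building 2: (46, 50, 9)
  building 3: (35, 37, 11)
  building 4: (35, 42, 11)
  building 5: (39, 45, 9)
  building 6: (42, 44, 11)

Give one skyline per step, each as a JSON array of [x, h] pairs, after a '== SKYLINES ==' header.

== SKYLINES ==
[[35,9],[44,0]]
[[35,9],[44,0],[46,9],[50,0]]
[[35,11],[37,9],[44,0],[46,9],[50,0]]
[[35,11],[42,9],[44,0],[46,9],[50,0]]
[[35,11],[42,9],[45,0],[46,9],[50,0]]
[[35,11],[44,9],[45,0],[46,9],[50,0]]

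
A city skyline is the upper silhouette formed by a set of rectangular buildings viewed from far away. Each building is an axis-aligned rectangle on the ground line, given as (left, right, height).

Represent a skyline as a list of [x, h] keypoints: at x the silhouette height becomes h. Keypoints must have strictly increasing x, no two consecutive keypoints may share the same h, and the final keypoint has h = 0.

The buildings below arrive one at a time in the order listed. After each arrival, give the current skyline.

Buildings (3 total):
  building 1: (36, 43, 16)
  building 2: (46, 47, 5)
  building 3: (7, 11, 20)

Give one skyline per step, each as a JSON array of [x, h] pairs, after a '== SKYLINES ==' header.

== SKYLINES ==
[[36,16],[43,0]]
[[36,16],[43,0],[46,5],[47,0]]
[[7,20],[11,0],[36,16],[43,0],[46,5],[47,0]]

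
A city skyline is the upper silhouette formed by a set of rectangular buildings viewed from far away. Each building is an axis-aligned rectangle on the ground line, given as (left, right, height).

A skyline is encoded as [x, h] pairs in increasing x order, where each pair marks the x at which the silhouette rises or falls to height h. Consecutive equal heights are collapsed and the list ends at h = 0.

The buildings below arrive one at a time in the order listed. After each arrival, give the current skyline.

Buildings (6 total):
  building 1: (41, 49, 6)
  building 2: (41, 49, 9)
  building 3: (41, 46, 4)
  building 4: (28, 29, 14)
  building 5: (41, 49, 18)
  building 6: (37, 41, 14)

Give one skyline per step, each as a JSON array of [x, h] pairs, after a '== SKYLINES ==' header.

== SKYLINES ==
[[41,6],[49,0]]
[[41,9],[49,0]]
[[41,9],[49,0]]
[[28,14],[29,0],[41,9],[49,0]]
[[28,14],[29,0],[41,18],[49,0]]
[[28,14],[29,0],[37,14],[41,18],[49,0]]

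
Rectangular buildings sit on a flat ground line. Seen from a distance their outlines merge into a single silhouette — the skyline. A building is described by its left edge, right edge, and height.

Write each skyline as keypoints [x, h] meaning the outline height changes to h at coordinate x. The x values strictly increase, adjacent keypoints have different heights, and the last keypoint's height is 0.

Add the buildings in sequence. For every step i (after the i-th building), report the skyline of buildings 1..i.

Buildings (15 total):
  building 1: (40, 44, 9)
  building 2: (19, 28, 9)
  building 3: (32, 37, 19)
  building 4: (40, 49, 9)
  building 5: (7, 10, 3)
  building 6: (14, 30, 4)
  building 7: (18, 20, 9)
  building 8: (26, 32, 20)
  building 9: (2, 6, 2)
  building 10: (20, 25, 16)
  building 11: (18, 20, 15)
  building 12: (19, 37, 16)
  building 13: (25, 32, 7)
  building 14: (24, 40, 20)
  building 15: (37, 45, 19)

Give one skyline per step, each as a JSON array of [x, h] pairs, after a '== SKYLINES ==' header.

== SKYLINES ==
[[40,9],[44,0]]
[[19,9],[28,0],[40,9],[44,0]]
[[19,9],[28,0],[32,19],[37,0],[40,9],[44,0]]
[[19,9],[28,0],[32,19],[37,0],[40,9],[49,0]]
[[7,3],[10,0],[19,9],[28,0],[32,19],[37,0],[40,9],[49,0]]
[[7,3],[10,0],[14,4],[19,9],[28,4],[30,0],[32,19],[37,0],[40,9],[49,0]]
[[7,3],[10,0],[14,4],[18,9],[28,4],[30,0],[32,19],[37,0],[40,9],[49,0]]
[[7,3],[10,0],[14,4],[18,9],[26,20],[32,19],[37,0],[40,9],[49,0]]
[[2,2],[6,0],[7,3],[10,0],[14,4],[18,9],[26,20],[32,19],[37,0],[40,9],[49,0]]
[[2,2],[6,0],[7,3],[10,0],[14,4],[18,9],[20,16],[25,9],[26,20],[32,19],[37,0],[40,9],[49,0]]
[[2,2],[6,0],[7,3],[10,0],[14,4],[18,15],[20,16],[25,9],[26,20],[32,19],[37,0],[40,9],[49,0]]
[[2,2],[6,0],[7,3],[10,0],[14,4],[18,15],[19,16],[26,20],[32,19],[37,0],[40,9],[49,0]]
[[2,2],[6,0],[7,3],[10,0],[14,4],[18,15],[19,16],[26,20],[32,19],[37,0],[40,9],[49,0]]
[[2,2],[6,0],[7,3],[10,0],[14,4],[18,15],[19,16],[24,20],[40,9],[49,0]]
[[2,2],[6,0],[7,3],[10,0],[14,4],[18,15],[19,16],[24,20],[40,19],[45,9],[49,0]]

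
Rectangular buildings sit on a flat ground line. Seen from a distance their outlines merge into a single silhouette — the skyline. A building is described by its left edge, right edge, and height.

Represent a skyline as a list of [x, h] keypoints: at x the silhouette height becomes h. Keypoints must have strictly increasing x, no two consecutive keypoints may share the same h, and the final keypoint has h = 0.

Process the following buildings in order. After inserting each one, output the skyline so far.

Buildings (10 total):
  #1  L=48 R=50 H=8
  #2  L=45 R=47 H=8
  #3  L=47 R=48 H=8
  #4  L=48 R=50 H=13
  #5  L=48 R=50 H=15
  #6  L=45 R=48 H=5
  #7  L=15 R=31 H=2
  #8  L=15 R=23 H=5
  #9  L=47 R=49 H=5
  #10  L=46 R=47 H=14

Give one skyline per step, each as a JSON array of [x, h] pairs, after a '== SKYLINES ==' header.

== SKYLINES ==
[[48,8],[50,0]]
[[45,8],[47,0],[48,8],[50,0]]
[[45,8],[50,0]]
[[45,8],[48,13],[50,0]]
[[45,8],[48,15],[50,0]]
[[45,8],[48,15],[50,0]]
[[15,2],[31,0],[45,8],[48,15],[50,0]]
[[15,5],[23,2],[31,0],[45,8],[48,15],[50,0]]
[[15,5],[23,2],[31,0],[45,8],[48,15],[50,0]]
[[15,5],[23,2],[31,0],[45,8],[46,14],[47,8],[48,15],[50,0]]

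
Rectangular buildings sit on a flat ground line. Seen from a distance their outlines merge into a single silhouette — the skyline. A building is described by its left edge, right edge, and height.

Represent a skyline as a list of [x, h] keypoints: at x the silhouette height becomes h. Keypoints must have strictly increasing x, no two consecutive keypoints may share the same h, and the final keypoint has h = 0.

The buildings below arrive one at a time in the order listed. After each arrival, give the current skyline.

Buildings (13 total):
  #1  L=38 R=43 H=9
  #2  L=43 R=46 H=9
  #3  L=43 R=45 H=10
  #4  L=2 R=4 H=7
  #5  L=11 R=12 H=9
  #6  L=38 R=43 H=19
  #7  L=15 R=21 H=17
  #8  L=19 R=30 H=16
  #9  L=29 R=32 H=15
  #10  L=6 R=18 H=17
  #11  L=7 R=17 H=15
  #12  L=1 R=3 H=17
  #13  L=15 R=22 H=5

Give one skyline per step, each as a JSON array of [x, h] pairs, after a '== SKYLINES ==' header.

== SKYLINES ==
[[38,9],[43,0]]
[[38,9],[46,0]]
[[38,9],[43,10],[45,9],[46,0]]
[[2,7],[4,0],[38,9],[43,10],[45,9],[46,0]]
[[2,7],[4,0],[11,9],[12,0],[38,9],[43,10],[45,9],[46,0]]
[[2,7],[4,0],[11,9],[12,0],[38,19],[43,10],[45,9],[46,0]]
[[2,7],[4,0],[11,9],[12,0],[15,17],[21,0],[38,19],[43,10],[45,9],[46,0]]
[[2,7],[4,0],[11,9],[12,0],[15,17],[21,16],[30,0],[38,19],[43,10],[45,9],[46,0]]
[[2,7],[4,0],[11,9],[12,0],[15,17],[21,16],[30,15],[32,0],[38,19],[43,10],[45,9],[46,0]]
[[2,7],[4,0],[6,17],[21,16],[30,15],[32,0],[38,19],[43,10],[45,9],[46,0]]
[[2,7],[4,0],[6,17],[21,16],[30,15],[32,0],[38,19],[43,10],[45,9],[46,0]]
[[1,17],[3,7],[4,0],[6,17],[21,16],[30,15],[32,0],[38,19],[43,10],[45,9],[46,0]]
[[1,17],[3,7],[4,0],[6,17],[21,16],[30,15],[32,0],[38,19],[43,10],[45,9],[46,0]]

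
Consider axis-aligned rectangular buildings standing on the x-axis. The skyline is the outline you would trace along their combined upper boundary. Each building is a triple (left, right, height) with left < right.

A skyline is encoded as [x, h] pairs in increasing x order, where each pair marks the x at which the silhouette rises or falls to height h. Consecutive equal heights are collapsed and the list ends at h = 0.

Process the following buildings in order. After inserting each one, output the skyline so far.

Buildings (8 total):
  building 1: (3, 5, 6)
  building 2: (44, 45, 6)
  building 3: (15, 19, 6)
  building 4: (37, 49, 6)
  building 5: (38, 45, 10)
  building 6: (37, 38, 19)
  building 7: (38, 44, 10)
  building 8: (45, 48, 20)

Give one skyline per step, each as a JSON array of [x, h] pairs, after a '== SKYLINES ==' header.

== SKYLINES ==
[[3,6],[5,0]]
[[3,6],[5,0],[44,6],[45,0]]
[[3,6],[5,0],[15,6],[19,0],[44,6],[45,0]]
[[3,6],[5,0],[15,6],[19,0],[37,6],[49,0]]
[[3,6],[5,0],[15,6],[19,0],[37,6],[38,10],[45,6],[49,0]]
[[3,6],[5,0],[15,6],[19,0],[37,19],[38,10],[45,6],[49,0]]
[[3,6],[5,0],[15,6],[19,0],[37,19],[38,10],[45,6],[49,0]]
[[3,6],[5,0],[15,6],[19,0],[37,19],[38,10],[45,20],[48,6],[49,0]]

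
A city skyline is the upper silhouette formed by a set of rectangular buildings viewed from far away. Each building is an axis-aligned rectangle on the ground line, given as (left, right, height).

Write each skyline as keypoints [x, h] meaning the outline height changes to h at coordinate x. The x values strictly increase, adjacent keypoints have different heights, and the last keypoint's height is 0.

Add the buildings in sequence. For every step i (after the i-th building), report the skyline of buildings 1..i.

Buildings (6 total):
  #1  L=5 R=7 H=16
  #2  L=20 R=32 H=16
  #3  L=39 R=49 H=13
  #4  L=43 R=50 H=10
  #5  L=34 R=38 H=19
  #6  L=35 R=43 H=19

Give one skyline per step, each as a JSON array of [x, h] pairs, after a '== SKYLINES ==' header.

== SKYLINES ==
[[5,16],[7,0]]
[[5,16],[7,0],[20,16],[32,0]]
[[5,16],[7,0],[20,16],[32,0],[39,13],[49,0]]
[[5,16],[7,0],[20,16],[32,0],[39,13],[49,10],[50,0]]
[[5,16],[7,0],[20,16],[32,0],[34,19],[38,0],[39,13],[49,10],[50,0]]
[[5,16],[7,0],[20,16],[32,0],[34,19],[43,13],[49,10],[50,0]]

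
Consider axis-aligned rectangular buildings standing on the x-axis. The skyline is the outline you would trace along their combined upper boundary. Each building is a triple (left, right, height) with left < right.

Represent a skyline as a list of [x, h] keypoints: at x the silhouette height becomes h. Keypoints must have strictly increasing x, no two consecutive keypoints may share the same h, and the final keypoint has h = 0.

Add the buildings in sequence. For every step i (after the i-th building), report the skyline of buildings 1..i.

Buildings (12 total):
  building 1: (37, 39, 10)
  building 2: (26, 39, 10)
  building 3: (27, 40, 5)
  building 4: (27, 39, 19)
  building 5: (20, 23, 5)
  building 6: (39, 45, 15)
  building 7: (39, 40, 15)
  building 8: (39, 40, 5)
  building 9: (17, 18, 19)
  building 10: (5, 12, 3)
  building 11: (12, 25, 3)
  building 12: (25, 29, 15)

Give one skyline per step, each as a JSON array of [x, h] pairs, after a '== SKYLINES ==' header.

== SKYLINES ==
[[37,10],[39,0]]
[[26,10],[39,0]]
[[26,10],[39,5],[40,0]]
[[26,10],[27,19],[39,5],[40,0]]
[[20,5],[23,0],[26,10],[27,19],[39,5],[40,0]]
[[20,5],[23,0],[26,10],[27,19],[39,15],[45,0]]
[[20,5],[23,0],[26,10],[27,19],[39,15],[45,0]]
[[20,5],[23,0],[26,10],[27,19],[39,15],[45,0]]
[[17,19],[18,0],[20,5],[23,0],[26,10],[27,19],[39,15],[45,0]]
[[5,3],[12,0],[17,19],[18,0],[20,5],[23,0],[26,10],[27,19],[39,15],[45,0]]
[[5,3],[17,19],[18,3],[20,5],[23,3],[25,0],[26,10],[27,19],[39,15],[45,0]]
[[5,3],[17,19],[18,3],[20,5],[23,3],[25,15],[27,19],[39,15],[45,0]]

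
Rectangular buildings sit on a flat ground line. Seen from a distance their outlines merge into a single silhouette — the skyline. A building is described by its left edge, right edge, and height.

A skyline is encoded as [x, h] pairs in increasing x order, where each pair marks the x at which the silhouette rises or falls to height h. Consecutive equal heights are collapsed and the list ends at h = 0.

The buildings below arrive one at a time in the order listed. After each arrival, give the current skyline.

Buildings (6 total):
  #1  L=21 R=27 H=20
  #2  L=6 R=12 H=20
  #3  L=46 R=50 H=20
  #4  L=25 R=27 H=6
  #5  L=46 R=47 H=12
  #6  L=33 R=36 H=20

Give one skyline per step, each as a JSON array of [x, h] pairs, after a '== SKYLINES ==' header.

== SKYLINES ==
[[21,20],[27,0]]
[[6,20],[12,0],[21,20],[27,0]]
[[6,20],[12,0],[21,20],[27,0],[46,20],[50,0]]
[[6,20],[12,0],[21,20],[27,0],[46,20],[50,0]]
[[6,20],[12,0],[21,20],[27,0],[46,20],[50,0]]
[[6,20],[12,0],[21,20],[27,0],[33,20],[36,0],[46,20],[50,0]]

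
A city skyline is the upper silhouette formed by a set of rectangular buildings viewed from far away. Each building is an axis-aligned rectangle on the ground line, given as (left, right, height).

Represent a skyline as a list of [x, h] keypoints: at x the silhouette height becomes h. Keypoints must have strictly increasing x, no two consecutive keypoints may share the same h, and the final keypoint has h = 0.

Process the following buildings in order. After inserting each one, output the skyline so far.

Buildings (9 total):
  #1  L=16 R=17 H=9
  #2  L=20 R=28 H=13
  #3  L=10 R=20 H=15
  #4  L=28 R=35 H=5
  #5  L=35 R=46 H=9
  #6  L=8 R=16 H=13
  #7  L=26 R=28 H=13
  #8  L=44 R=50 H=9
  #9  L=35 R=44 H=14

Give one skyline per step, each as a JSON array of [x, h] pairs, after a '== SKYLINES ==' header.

== SKYLINES ==
[[16,9],[17,0]]
[[16,9],[17,0],[20,13],[28,0]]
[[10,15],[20,13],[28,0]]
[[10,15],[20,13],[28,5],[35,0]]
[[10,15],[20,13],[28,5],[35,9],[46,0]]
[[8,13],[10,15],[20,13],[28,5],[35,9],[46,0]]
[[8,13],[10,15],[20,13],[28,5],[35,9],[46,0]]
[[8,13],[10,15],[20,13],[28,5],[35,9],[50,0]]
[[8,13],[10,15],[20,13],[28,5],[35,14],[44,9],[50,0]]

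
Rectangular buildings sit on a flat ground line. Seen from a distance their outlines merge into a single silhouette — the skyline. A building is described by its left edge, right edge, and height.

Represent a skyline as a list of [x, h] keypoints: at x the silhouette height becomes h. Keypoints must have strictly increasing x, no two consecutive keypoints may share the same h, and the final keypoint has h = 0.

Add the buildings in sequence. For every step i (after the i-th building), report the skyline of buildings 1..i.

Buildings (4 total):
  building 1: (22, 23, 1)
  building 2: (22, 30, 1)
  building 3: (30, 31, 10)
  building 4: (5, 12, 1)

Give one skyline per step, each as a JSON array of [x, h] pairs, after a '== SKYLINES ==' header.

== SKYLINES ==
[[22,1],[23,0]]
[[22,1],[30,0]]
[[22,1],[30,10],[31,0]]
[[5,1],[12,0],[22,1],[30,10],[31,0]]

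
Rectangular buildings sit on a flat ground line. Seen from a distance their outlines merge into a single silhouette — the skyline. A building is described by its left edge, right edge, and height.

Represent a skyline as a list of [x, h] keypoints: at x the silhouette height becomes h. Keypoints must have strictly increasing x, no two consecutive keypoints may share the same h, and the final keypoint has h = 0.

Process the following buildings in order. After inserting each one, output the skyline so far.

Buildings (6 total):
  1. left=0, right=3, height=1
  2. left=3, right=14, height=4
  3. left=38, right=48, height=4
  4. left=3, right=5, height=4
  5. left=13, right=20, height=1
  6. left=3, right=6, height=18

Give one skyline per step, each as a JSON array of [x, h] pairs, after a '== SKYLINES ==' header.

== SKYLINES ==
[[0,1],[3,0]]
[[0,1],[3,4],[14,0]]
[[0,1],[3,4],[14,0],[38,4],[48,0]]
[[0,1],[3,4],[14,0],[38,4],[48,0]]
[[0,1],[3,4],[14,1],[20,0],[38,4],[48,0]]
[[0,1],[3,18],[6,4],[14,1],[20,0],[38,4],[48,0]]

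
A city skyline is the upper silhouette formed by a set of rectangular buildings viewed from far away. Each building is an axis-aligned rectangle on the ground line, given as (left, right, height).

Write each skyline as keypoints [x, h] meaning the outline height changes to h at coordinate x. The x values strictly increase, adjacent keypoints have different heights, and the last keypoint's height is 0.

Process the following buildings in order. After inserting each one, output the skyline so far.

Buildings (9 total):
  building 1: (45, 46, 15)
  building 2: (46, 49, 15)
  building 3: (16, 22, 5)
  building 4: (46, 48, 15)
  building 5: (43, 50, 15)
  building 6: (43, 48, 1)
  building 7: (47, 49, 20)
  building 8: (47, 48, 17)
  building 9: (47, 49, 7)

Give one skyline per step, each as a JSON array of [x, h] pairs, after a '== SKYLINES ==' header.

== SKYLINES ==
[[45,15],[46,0]]
[[45,15],[49,0]]
[[16,5],[22,0],[45,15],[49,0]]
[[16,5],[22,0],[45,15],[49,0]]
[[16,5],[22,0],[43,15],[50,0]]
[[16,5],[22,0],[43,15],[50,0]]
[[16,5],[22,0],[43,15],[47,20],[49,15],[50,0]]
[[16,5],[22,0],[43,15],[47,20],[49,15],[50,0]]
[[16,5],[22,0],[43,15],[47,20],[49,15],[50,0]]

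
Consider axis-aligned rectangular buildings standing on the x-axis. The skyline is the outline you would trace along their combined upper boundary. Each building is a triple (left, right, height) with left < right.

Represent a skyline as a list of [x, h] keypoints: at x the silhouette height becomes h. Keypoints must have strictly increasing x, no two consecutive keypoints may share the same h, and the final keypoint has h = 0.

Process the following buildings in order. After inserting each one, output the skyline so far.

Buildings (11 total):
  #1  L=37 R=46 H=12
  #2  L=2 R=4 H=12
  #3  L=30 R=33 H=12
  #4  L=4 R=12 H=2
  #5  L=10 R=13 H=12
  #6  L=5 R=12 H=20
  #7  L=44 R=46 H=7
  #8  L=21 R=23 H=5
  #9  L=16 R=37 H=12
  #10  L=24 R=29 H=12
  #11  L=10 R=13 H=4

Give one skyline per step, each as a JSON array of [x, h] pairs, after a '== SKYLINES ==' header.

== SKYLINES ==
[[37,12],[46,0]]
[[2,12],[4,0],[37,12],[46,0]]
[[2,12],[4,0],[30,12],[33,0],[37,12],[46,0]]
[[2,12],[4,2],[12,0],[30,12],[33,0],[37,12],[46,0]]
[[2,12],[4,2],[10,12],[13,0],[30,12],[33,0],[37,12],[46,0]]
[[2,12],[4,2],[5,20],[12,12],[13,0],[30,12],[33,0],[37,12],[46,0]]
[[2,12],[4,2],[5,20],[12,12],[13,0],[30,12],[33,0],[37,12],[46,0]]
[[2,12],[4,2],[5,20],[12,12],[13,0],[21,5],[23,0],[30,12],[33,0],[37,12],[46,0]]
[[2,12],[4,2],[5,20],[12,12],[13,0],[16,12],[46,0]]
[[2,12],[4,2],[5,20],[12,12],[13,0],[16,12],[46,0]]
[[2,12],[4,2],[5,20],[12,12],[13,0],[16,12],[46,0]]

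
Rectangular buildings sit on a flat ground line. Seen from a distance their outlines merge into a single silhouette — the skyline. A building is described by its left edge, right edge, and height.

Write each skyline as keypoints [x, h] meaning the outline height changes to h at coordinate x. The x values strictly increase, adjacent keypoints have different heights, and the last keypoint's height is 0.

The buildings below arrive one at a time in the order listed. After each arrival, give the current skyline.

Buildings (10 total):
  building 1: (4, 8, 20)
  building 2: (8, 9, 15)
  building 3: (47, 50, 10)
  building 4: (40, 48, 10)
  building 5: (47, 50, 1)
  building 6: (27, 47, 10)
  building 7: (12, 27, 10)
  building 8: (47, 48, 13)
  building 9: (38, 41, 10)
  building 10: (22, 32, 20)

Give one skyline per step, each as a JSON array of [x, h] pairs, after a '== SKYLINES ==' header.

== SKYLINES ==
[[4,20],[8,0]]
[[4,20],[8,15],[9,0]]
[[4,20],[8,15],[9,0],[47,10],[50,0]]
[[4,20],[8,15],[9,0],[40,10],[50,0]]
[[4,20],[8,15],[9,0],[40,10],[50,0]]
[[4,20],[8,15],[9,0],[27,10],[50,0]]
[[4,20],[8,15],[9,0],[12,10],[50,0]]
[[4,20],[8,15],[9,0],[12,10],[47,13],[48,10],[50,0]]
[[4,20],[8,15],[9,0],[12,10],[47,13],[48,10],[50,0]]
[[4,20],[8,15],[9,0],[12,10],[22,20],[32,10],[47,13],[48,10],[50,0]]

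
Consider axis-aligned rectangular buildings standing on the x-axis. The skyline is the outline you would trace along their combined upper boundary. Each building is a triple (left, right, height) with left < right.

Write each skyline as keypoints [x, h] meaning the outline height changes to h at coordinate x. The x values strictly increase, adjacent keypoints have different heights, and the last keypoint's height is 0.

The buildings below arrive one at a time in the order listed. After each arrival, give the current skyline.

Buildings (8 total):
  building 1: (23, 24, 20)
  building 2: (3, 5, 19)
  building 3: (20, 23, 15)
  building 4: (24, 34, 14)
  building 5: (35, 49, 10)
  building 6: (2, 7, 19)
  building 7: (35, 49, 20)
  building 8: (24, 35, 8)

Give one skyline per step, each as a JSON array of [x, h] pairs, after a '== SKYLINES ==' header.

== SKYLINES ==
[[23,20],[24,0]]
[[3,19],[5,0],[23,20],[24,0]]
[[3,19],[5,0],[20,15],[23,20],[24,0]]
[[3,19],[5,0],[20,15],[23,20],[24,14],[34,0]]
[[3,19],[5,0],[20,15],[23,20],[24,14],[34,0],[35,10],[49,0]]
[[2,19],[7,0],[20,15],[23,20],[24,14],[34,0],[35,10],[49,0]]
[[2,19],[7,0],[20,15],[23,20],[24,14],[34,0],[35,20],[49,0]]
[[2,19],[7,0],[20,15],[23,20],[24,14],[34,8],[35,20],[49,0]]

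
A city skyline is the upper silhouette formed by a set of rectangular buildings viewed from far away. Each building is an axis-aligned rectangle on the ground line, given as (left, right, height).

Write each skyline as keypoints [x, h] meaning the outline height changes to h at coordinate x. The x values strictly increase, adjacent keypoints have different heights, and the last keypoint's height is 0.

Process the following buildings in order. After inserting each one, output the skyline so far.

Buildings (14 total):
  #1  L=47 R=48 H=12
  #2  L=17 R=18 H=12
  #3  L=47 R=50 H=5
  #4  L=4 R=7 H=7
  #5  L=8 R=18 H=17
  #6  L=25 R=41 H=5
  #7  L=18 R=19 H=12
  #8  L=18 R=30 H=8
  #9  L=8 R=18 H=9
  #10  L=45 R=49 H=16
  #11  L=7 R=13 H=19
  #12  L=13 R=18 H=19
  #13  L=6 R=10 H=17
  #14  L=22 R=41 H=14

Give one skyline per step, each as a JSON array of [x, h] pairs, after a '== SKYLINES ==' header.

== SKYLINES ==
[[47,12],[48,0]]
[[17,12],[18,0],[47,12],[48,0]]
[[17,12],[18,0],[47,12],[48,5],[50,0]]
[[4,7],[7,0],[17,12],[18,0],[47,12],[48,5],[50,0]]
[[4,7],[7,0],[8,17],[18,0],[47,12],[48,5],[50,0]]
[[4,7],[7,0],[8,17],[18,0],[25,5],[41,0],[47,12],[48,5],[50,0]]
[[4,7],[7,0],[8,17],[18,12],[19,0],[25,5],[41,0],[47,12],[48,5],[50,0]]
[[4,7],[7,0],[8,17],[18,12],[19,8],[30,5],[41,0],[47,12],[48,5],[50,0]]
[[4,7],[7,0],[8,17],[18,12],[19,8],[30,5],[41,0],[47,12],[48,5],[50,0]]
[[4,7],[7,0],[8,17],[18,12],[19,8],[30,5],[41,0],[45,16],[49,5],[50,0]]
[[4,7],[7,19],[13,17],[18,12],[19,8],[30,5],[41,0],[45,16],[49,5],[50,0]]
[[4,7],[7,19],[18,12],[19,8],[30,5],[41,0],[45,16],[49,5],[50,0]]
[[4,7],[6,17],[7,19],[18,12],[19,8],[30,5],[41,0],[45,16],[49,5],[50,0]]
[[4,7],[6,17],[7,19],[18,12],[19,8],[22,14],[41,0],[45,16],[49,5],[50,0]]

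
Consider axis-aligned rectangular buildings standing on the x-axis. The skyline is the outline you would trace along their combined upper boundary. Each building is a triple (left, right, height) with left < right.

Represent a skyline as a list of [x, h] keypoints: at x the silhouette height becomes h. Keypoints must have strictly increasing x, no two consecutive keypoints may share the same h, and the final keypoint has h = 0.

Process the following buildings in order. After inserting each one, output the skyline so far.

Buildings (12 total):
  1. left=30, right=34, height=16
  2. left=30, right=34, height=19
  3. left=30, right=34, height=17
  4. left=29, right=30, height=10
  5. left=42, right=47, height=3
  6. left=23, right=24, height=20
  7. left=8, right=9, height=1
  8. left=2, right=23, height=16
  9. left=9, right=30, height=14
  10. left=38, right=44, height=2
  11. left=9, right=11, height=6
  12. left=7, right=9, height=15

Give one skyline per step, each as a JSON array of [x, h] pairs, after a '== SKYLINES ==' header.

== SKYLINES ==
[[30,16],[34,0]]
[[30,19],[34,0]]
[[30,19],[34,0]]
[[29,10],[30,19],[34,0]]
[[29,10],[30,19],[34,0],[42,3],[47,0]]
[[23,20],[24,0],[29,10],[30,19],[34,0],[42,3],[47,0]]
[[8,1],[9,0],[23,20],[24,0],[29,10],[30,19],[34,0],[42,3],[47,0]]
[[2,16],[23,20],[24,0],[29,10],[30,19],[34,0],[42,3],[47,0]]
[[2,16],[23,20],[24,14],[30,19],[34,0],[42,3],[47,0]]
[[2,16],[23,20],[24,14],[30,19],[34,0],[38,2],[42,3],[47,0]]
[[2,16],[23,20],[24,14],[30,19],[34,0],[38,2],[42,3],[47,0]]
[[2,16],[23,20],[24,14],[30,19],[34,0],[38,2],[42,3],[47,0]]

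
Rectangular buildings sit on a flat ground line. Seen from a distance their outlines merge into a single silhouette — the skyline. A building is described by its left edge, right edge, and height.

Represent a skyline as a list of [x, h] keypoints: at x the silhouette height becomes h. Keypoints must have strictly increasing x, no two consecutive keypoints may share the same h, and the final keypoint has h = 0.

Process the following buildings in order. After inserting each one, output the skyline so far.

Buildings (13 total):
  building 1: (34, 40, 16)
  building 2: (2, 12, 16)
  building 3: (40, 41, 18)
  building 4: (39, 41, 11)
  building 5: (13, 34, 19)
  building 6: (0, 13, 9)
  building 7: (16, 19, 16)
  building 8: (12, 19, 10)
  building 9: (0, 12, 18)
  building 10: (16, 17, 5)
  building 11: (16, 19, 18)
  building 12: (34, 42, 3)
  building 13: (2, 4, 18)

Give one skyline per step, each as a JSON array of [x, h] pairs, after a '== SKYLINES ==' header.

== SKYLINES ==
[[34,16],[40,0]]
[[2,16],[12,0],[34,16],[40,0]]
[[2,16],[12,0],[34,16],[40,18],[41,0]]
[[2,16],[12,0],[34,16],[40,18],[41,0]]
[[2,16],[12,0],[13,19],[34,16],[40,18],[41,0]]
[[0,9],[2,16],[12,9],[13,19],[34,16],[40,18],[41,0]]
[[0,9],[2,16],[12,9],[13,19],[34,16],[40,18],[41,0]]
[[0,9],[2,16],[12,10],[13,19],[34,16],[40,18],[41,0]]
[[0,18],[12,10],[13,19],[34,16],[40,18],[41,0]]
[[0,18],[12,10],[13,19],[34,16],[40,18],[41,0]]
[[0,18],[12,10],[13,19],[34,16],[40,18],[41,0]]
[[0,18],[12,10],[13,19],[34,16],[40,18],[41,3],[42,0]]
[[0,18],[12,10],[13,19],[34,16],[40,18],[41,3],[42,0]]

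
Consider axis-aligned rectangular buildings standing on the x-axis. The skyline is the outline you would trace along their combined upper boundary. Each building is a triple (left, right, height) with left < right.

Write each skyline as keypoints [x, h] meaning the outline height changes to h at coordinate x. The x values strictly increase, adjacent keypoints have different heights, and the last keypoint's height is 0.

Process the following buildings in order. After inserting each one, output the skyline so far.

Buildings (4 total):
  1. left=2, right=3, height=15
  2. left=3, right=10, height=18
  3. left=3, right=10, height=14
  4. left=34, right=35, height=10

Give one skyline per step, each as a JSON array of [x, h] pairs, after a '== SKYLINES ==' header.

== SKYLINES ==
[[2,15],[3,0]]
[[2,15],[3,18],[10,0]]
[[2,15],[3,18],[10,0]]
[[2,15],[3,18],[10,0],[34,10],[35,0]]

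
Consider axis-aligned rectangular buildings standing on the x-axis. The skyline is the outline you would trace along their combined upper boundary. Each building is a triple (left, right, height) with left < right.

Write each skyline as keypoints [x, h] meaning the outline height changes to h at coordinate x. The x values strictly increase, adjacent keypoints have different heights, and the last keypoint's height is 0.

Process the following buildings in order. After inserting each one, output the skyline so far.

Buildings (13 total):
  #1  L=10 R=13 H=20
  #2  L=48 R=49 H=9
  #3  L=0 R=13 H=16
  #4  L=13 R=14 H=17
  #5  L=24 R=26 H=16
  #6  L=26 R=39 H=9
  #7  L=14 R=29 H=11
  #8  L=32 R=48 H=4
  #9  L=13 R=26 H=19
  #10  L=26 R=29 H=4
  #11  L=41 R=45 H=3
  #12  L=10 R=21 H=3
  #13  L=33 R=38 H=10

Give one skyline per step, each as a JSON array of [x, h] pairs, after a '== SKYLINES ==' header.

== SKYLINES ==
[[10,20],[13,0]]
[[10,20],[13,0],[48,9],[49,0]]
[[0,16],[10,20],[13,0],[48,9],[49,0]]
[[0,16],[10,20],[13,17],[14,0],[48,9],[49,0]]
[[0,16],[10,20],[13,17],[14,0],[24,16],[26,0],[48,9],[49,0]]
[[0,16],[10,20],[13,17],[14,0],[24,16],[26,9],[39,0],[48,9],[49,0]]
[[0,16],[10,20],[13,17],[14,11],[24,16],[26,11],[29,9],[39,0],[48,9],[49,0]]
[[0,16],[10,20],[13,17],[14,11],[24,16],[26,11],[29,9],[39,4],[48,9],[49,0]]
[[0,16],[10,20],[13,19],[26,11],[29,9],[39,4],[48,9],[49,0]]
[[0,16],[10,20],[13,19],[26,11],[29,9],[39,4],[48,9],[49,0]]
[[0,16],[10,20],[13,19],[26,11],[29,9],[39,4],[48,9],[49,0]]
[[0,16],[10,20],[13,19],[26,11],[29,9],[39,4],[48,9],[49,0]]
[[0,16],[10,20],[13,19],[26,11],[29,9],[33,10],[38,9],[39,4],[48,9],[49,0]]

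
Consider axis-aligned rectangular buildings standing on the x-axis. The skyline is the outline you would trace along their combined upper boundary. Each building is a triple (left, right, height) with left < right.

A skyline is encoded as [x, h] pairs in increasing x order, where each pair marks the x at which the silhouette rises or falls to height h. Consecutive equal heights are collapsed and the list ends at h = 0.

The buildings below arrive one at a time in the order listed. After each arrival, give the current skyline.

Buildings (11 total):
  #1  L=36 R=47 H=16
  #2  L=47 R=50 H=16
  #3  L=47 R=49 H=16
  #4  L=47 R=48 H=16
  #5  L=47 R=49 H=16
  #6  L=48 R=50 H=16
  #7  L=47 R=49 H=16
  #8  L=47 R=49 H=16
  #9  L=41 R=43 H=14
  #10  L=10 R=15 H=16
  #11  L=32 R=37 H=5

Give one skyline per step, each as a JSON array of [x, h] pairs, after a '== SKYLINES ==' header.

== SKYLINES ==
[[36,16],[47,0]]
[[36,16],[50,0]]
[[36,16],[50,0]]
[[36,16],[50,0]]
[[36,16],[50,0]]
[[36,16],[50,0]]
[[36,16],[50,0]]
[[36,16],[50,0]]
[[36,16],[50,0]]
[[10,16],[15,0],[36,16],[50,0]]
[[10,16],[15,0],[32,5],[36,16],[50,0]]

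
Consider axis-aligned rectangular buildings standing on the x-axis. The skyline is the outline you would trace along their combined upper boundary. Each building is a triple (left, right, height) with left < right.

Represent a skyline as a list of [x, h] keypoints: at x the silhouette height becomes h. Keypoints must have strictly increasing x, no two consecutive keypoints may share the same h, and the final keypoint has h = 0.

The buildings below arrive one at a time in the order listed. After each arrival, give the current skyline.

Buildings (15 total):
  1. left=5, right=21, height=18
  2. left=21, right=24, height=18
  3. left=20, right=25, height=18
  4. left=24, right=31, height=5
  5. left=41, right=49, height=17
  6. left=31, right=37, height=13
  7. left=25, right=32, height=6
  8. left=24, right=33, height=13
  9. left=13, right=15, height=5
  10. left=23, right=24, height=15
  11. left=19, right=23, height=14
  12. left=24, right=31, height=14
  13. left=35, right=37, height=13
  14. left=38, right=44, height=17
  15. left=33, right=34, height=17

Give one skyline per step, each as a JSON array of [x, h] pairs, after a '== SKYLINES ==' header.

== SKYLINES ==
[[5,18],[21,0]]
[[5,18],[24,0]]
[[5,18],[25,0]]
[[5,18],[25,5],[31,0]]
[[5,18],[25,5],[31,0],[41,17],[49,0]]
[[5,18],[25,5],[31,13],[37,0],[41,17],[49,0]]
[[5,18],[25,6],[31,13],[37,0],[41,17],[49,0]]
[[5,18],[25,13],[37,0],[41,17],[49,0]]
[[5,18],[25,13],[37,0],[41,17],[49,0]]
[[5,18],[25,13],[37,0],[41,17],[49,0]]
[[5,18],[25,13],[37,0],[41,17],[49,0]]
[[5,18],[25,14],[31,13],[37,0],[41,17],[49,0]]
[[5,18],[25,14],[31,13],[37,0],[41,17],[49,0]]
[[5,18],[25,14],[31,13],[37,0],[38,17],[49,0]]
[[5,18],[25,14],[31,13],[33,17],[34,13],[37,0],[38,17],[49,0]]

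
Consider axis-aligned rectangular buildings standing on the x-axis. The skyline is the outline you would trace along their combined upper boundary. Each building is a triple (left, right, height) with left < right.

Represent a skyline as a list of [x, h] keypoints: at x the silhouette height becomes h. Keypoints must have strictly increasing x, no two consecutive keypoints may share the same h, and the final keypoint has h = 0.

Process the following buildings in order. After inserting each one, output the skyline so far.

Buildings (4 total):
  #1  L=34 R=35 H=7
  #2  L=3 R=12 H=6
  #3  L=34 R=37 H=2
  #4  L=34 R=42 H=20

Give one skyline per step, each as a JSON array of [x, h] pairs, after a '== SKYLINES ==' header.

== SKYLINES ==
[[34,7],[35,0]]
[[3,6],[12,0],[34,7],[35,0]]
[[3,6],[12,0],[34,7],[35,2],[37,0]]
[[3,6],[12,0],[34,20],[42,0]]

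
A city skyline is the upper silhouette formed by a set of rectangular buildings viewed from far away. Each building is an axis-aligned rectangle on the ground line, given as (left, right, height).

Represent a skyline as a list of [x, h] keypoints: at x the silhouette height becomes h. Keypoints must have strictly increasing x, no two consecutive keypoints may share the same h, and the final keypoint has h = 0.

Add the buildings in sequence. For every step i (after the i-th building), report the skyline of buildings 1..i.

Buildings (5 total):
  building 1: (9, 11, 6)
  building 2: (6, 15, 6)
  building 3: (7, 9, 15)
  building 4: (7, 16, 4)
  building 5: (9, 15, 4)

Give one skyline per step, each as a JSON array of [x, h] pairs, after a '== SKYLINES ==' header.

== SKYLINES ==
[[9,6],[11,0]]
[[6,6],[15,0]]
[[6,6],[7,15],[9,6],[15,0]]
[[6,6],[7,15],[9,6],[15,4],[16,0]]
[[6,6],[7,15],[9,6],[15,4],[16,0]]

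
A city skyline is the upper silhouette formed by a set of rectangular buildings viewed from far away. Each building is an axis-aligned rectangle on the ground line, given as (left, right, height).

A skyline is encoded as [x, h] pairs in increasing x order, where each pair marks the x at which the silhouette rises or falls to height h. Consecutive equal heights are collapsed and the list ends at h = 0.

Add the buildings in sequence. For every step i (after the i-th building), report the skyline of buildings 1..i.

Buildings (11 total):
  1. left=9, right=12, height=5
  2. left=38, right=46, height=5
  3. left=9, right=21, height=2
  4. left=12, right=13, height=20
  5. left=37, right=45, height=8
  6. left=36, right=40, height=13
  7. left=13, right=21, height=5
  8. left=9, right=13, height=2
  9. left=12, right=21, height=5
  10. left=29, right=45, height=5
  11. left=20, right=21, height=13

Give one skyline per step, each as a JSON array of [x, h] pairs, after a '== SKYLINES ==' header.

== SKYLINES ==
[[9,5],[12,0]]
[[9,5],[12,0],[38,5],[46,0]]
[[9,5],[12,2],[21,0],[38,5],[46,0]]
[[9,5],[12,20],[13,2],[21,0],[38,5],[46,0]]
[[9,5],[12,20],[13,2],[21,0],[37,8],[45,5],[46,0]]
[[9,5],[12,20],[13,2],[21,0],[36,13],[40,8],[45,5],[46,0]]
[[9,5],[12,20],[13,5],[21,0],[36,13],[40,8],[45,5],[46,0]]
[[9,5],[12,20],[13,5],[21,0],[36,13],[40,8],[45,5],[46,0]]
[[9,5],[12,20],[13,5],[21,0],[36,13],[40,8],[45,5],[46,0]]
[[9,5],[12,20],[13,5],[21,0],[29,5],[36,13],[40,8],[45,5],[46,0]]
[[9,5],[12,20],[13,5],[20,13],[21,0],[29,5],[36,13],[40,8],[45,5],[46,0]]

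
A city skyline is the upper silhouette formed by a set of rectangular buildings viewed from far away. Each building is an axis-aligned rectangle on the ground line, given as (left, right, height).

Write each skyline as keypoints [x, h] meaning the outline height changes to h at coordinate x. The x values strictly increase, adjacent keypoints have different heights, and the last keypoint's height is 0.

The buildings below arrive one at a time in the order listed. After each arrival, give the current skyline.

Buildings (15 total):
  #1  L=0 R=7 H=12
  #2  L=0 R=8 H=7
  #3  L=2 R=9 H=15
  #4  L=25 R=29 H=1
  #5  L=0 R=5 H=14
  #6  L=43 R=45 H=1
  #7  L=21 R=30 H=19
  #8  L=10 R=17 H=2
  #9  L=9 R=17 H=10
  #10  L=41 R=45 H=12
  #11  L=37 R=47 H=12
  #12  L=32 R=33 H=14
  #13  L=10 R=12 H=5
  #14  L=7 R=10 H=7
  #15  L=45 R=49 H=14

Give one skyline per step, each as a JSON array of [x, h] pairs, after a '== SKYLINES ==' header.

== SKYLINES ==
[[0,12],[7,0]]
[[0,12],[7,7],[8,0]]
[[0,12],[2,15],[9,0]]
[[0,12],[2,15],[9,0],[25,1],[29,0]]
[[0,14],[2,15],[9,0],[25,1],[29,0]]
[[0,14],[2,15],[9,0],[25,1],[29,0],[43,1],[45,0]]
[[0,14],[2,15],[9,0],[21,19],[30,0],[43,1],[45,0]]
[[0,14],[2,15],[9,0],[10,2],[17,0],[21,19],[30,0],[43,1],[45,0]]
[[0,14],[2,15],[9,10],[17,0],[21,19],[30,0],[43,1],[45,0]]
[[0,14],[2,15],[9,10],[17,0],[21,19],[30,0],[41,12],[45,0]]
[[0,14],[2,15],[9,10],[17,0],[21,19],[30,0],[37,12],[47,0]]
[[0,14],[2,15],[9,10],[17,0],[21,19],[30,0],[32,14],[33,0],[37,12],[47,0]]
[[0,14],[2,15],[9,10],[17,0],[21,19],[30,0],[32,14],[33,0],[37,12],[47,0]]
[[0,14],[2,15],[9,10],[17,0],[21,19],[30,0],[32,14],[33,0],[37,12],[47,0]]
[[0,14],[2,15],[9,10],[17,0],[21,19],[30,0],[32,14],[33,0],[37,12],[45,14],[49,0]]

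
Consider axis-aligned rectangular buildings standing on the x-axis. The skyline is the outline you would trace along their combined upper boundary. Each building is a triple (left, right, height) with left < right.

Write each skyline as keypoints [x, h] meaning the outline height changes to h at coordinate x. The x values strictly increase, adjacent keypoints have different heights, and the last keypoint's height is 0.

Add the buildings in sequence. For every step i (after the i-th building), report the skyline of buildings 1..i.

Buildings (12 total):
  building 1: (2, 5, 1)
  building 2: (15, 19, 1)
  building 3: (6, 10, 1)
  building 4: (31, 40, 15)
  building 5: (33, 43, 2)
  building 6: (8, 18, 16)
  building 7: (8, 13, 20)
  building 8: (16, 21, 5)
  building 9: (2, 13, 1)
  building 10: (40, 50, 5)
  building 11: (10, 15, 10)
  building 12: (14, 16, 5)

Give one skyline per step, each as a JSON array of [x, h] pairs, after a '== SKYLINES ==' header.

== SKYLINES ==
[[2,1],[5,0]]
[[2,1],[5,0],[15,1],[19,0]]
[[2,1],[5,0],[6,1],[10,0],[15,1],[19,0]]
[[2,1],[5,0],[6,1],[10,0],[15,1],[19,0],[31,15],[40,0]]
[[2,1],[5,0],[6,1],[10,0],[15,1],[19,0],[31,15],[40,2],[43,0]]
[[2,1],[5,0],[6,1],[8,16],[18,1],[19,0],[31,15],[40,2],[43,0]]
[[2,1],[5,0],[6,1],[8,20],[13,16],[18,1],[19,0],[31,15],[40,2],[43,0]]
[[2,1],[5,0],[6,1],[8,20],[13,16],[18,5],[21,0],[31,15],[40,2],[43,0]]
[[2,1],[8,20],[13,16],[18,5],[21,0],[31,15],[40,2],[43,0]]
[[2,1],[8,20],[13,16],[18,5],[21,0],[31,15],[40,5],[50,0]]
[[2,1],[8,20],[13,16],[18,5],[21,0],[31,15],[40,5],[50,0]]
[[2,1],[8,20],[13,16],[18,5],[21,0],[31,15],[40,5],[50,0]]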